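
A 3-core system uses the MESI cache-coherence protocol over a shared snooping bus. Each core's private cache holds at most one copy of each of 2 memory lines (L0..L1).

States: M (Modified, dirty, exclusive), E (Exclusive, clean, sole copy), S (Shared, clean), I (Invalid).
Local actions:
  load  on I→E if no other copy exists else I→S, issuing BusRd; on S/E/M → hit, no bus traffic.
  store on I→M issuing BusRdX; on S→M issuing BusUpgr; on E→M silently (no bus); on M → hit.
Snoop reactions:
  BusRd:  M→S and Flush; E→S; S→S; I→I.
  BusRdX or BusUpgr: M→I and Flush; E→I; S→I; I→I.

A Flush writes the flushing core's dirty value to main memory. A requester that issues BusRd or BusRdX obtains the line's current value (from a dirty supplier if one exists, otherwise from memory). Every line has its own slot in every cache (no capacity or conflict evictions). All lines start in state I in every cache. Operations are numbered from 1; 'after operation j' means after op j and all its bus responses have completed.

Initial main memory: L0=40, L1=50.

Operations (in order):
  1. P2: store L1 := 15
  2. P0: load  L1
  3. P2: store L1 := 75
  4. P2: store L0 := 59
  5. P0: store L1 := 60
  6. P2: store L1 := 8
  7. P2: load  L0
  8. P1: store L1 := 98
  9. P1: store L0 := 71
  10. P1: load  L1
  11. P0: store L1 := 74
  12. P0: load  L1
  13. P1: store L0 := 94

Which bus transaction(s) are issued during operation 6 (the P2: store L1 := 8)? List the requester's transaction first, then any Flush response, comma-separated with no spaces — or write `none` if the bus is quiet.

bus = BusRdX,Flush

1. P2: store L1 := 15  bus=[BusRdX]  L1: P0=I P1=I P2=M  mem[L1]=50
2. P0: load  L1  bus=[BusRd,Flush]  L1: P0=S P1=I P2=S  mem[L1]=15
3. P2: store L1 := 75  bus=[BusUpgr]  L1: P0=I P1=I P2=M  mem[L1]=15
4. P2: store L0 := 59  bus=[BusRdX]  L0: P0=I P1=I P2=M  mem[L0]=40
5. P0: store L1 := 60  bus=[BusRdX,Flush]  L1: P0=M P1=I P2=I  mem[L1]=75
6. P2: store L1 := 8  bus=[BusRdX,Flush]  L1: P0=I P1=I P2=M  mem[L1]=60
7. P2: load  L0  bus=[-]  L0: P0=I P1=I P2=M  mem[L0]=40
8. P1: store L1 := 98  bus=[BusRdX,Flush]  L1: P0=I P1=M P2=I  mem[L1]=8
9. P1: store L0 := 71  bus=[BusRdX,Flush]  L0: P0=I P1=M P2=I  mem[L0]=59
10. P1: load  L1  bus=[-]  L1: P0=I P1=M P2=I  mem[L1]=8
11. P0: store L1 := 74  bus=[BusRdX,Flush]  L1: P0=M P1=I P2=I  mem[L1]=98
12. P0: load  L1  bus=[-]  L1: P0=M P1=I P2=I  mem[L1]=98
13. P1: store L0 := 94  bus=[-]  L0: P0=I P1=M P2=I  mem[L0]=59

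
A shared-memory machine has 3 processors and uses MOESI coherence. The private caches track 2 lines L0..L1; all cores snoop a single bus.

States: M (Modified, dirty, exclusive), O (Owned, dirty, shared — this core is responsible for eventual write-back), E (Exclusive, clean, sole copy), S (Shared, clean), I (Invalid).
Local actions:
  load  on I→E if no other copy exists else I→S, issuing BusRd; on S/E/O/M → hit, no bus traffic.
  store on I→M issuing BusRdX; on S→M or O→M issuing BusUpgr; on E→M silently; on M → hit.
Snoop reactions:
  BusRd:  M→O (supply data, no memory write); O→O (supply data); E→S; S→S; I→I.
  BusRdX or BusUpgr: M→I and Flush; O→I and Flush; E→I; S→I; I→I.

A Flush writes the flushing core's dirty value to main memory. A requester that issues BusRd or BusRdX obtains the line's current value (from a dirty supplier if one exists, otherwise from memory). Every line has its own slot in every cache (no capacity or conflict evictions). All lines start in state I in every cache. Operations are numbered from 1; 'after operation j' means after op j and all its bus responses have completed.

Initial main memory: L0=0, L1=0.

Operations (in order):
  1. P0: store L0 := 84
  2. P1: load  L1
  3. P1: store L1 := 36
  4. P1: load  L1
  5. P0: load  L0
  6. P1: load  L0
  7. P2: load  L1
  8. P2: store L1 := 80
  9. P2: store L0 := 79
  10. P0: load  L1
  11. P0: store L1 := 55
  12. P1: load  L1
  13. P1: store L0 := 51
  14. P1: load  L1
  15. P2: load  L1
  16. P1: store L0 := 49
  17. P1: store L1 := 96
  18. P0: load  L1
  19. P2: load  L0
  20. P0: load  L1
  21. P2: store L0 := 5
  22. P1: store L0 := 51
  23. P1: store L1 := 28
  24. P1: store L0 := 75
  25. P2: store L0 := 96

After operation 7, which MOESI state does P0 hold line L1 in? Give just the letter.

state = I

  op1 P0: store L0 := 84 → M/I/I on L0; bus BusRdX; mem=0
  op2 P1: load  L1 → I/E/I on L1; bus BusRd; mem=0
  op3 P1: store L1 := 36 → I/M/I on L1; bus (none); mem=0
  op4 P1: load  L1 → I/M/I on L1; bus (none); mem=0
  op5 P0: load  L0 → M/I/I on L0; bus (none); mem=0
  op6 P1: load  L0 → O/S/I on L0; bus BusRd; mem=0
  op7 P2: load  L1 → I/O/S on L1; bus BusRd; mem=0
  op8 P2: store L1 := 80 → I/I/M on L1; bus BusUpgr Flush; mem=36
  op9 P2: store L0 := 79 → I/I/M on L0; bus BusRdX Flush; mem=84
  op10 P0: load  L1 → S/I/O on L1; bus BusRd; mem=36
  op11 P0: store L1 := 55 → M/I/I on L1; bus BusUpgr Flush; mem=80
  op12 P1: load  L1 → O/S/I on L1; bus BusRd; mem=80
  op13 P1: store L0 := 51 → I/M/I on L0; bus BusRdX Flush; mem=79
  op14 P1: load  L1 → O/S/I on L1; bus (none); mem=80
  op15 P2: load  L1 → O/S/S on L1; bus BusRd; mem=80
  op16 P1: store L0 := 49 → I/M/I on L0; bus (none); mem=79
  op17 P1: store L1 := 96 → I/M/I on L1; bus BusUpgr Flush; mem=55
  op18 P0: load  L1 → S/O/I on L1; bus BusRd; mem=55
  op19 P2: load  L0 → I/O/S on L0; bus BusRd; mem=79
  op20 P0: load  L1 → S/O/I on L1; bus (none); mem=55
  op21 P2: store L0 := 5 → I/I/M on L0; bus BusUpgr Flush; mem=49
  op22 P1: store L0 := 51 → I/M/I on L0; bus BusRdX Flush; mem=5
  op23 P1: store L1 := 28 → I/M/I on L1; bus BusUpgr; mem=55
  op24 P1: store L0 := 75 → I/M/I on L0; bus (none); mem=5
  op25 P2: store L0 := 96 → I/I/M on L0; bus BusRdX Flush; mem=75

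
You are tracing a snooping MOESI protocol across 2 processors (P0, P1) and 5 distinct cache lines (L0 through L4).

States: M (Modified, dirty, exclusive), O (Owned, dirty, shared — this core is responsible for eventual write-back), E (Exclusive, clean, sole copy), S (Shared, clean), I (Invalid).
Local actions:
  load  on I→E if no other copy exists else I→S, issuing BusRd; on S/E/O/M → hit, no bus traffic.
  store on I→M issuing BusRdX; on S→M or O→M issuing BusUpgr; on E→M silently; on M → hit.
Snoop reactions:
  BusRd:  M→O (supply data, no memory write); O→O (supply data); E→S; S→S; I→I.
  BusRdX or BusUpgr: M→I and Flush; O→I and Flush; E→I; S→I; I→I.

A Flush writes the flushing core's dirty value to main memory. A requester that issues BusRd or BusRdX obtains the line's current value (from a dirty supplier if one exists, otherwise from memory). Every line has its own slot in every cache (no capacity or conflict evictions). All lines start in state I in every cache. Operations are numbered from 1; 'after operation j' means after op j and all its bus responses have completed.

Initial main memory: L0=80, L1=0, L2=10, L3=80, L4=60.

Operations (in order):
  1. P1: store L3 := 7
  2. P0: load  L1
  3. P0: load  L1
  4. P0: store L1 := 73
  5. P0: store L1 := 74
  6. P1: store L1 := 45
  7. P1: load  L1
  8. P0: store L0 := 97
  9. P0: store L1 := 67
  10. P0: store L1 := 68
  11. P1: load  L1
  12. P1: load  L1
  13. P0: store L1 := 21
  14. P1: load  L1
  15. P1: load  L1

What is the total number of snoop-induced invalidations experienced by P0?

invalidations = 1

[1] P1: store L3 := 7 | P0:I, P1:M(7) | bus: BusRdX
[2] P0: load  L1 | P0:E(0), P1:I | bus: BusRd
[3] P0: load  L1 | P0:E(0), P1:I | bus: none
[4] P0: store L1 := 73 | P0:M(73), P1:I | bus: none
[5] P0: store L1 := 74 | P0:M(74), P1:I | bus: none
[6] P1: store L1 := 45 | P0:I, P1:M(45) | bus: BusRdX,Flush
[7] P1: load  L1 | P0:I, P1:M(45) | bus: none
[8] P0: store L0 := 97 | P0:M(97), P1:I | bus: BusRdX
[9] P0: store L1 := 67 | P0:M(67), P1:I | bus: BusRdX,Flush
[10] P0: store L1 := 68 | P0:M(68), P1:I | bus: none
[11] P1: load  L1 | P0:O(68), P1:S(68) | bus: BusRd
[12] P1: load  L1 | P0:O(68), P1:S(68) | bus: none
[13] P0: store L1 := 21 | P0:M(21), P1:I | bus: BusUpgr
[14] P1: load  L1 | P0:O(21), P1:S(21) | bus: BusRd
[15] P1: load  L1 | P0:O(21), P1:S(21) | bus: none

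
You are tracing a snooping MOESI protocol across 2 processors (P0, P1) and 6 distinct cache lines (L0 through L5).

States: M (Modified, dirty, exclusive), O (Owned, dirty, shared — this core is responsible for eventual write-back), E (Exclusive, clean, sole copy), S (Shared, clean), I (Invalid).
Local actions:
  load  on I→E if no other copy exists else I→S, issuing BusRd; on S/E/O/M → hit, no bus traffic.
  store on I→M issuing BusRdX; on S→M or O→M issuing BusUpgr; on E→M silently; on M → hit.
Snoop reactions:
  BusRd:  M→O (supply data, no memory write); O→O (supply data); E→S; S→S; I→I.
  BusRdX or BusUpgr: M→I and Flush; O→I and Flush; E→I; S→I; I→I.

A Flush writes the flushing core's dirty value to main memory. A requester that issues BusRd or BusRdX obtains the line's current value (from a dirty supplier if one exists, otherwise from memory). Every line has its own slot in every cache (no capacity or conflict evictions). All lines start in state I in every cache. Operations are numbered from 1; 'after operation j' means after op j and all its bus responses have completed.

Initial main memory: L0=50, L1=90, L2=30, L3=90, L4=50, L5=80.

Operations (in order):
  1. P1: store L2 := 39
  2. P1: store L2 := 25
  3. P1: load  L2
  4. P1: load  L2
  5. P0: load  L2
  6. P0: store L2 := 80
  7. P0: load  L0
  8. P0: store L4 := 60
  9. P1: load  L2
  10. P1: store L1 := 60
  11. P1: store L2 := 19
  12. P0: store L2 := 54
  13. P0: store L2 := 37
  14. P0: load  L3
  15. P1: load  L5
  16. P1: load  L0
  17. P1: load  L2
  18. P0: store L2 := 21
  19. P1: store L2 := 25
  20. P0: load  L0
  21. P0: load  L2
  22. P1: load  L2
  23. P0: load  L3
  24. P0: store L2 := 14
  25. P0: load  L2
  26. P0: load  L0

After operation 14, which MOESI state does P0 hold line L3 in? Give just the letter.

state = E

[1] P1: store L2 := 39 | P0:I, P1:M(39) | bus: BusRdX
[2] P1: store L2 := 25 | P0:I, P1:M(25) | bus: none
[3] P1: load  L2 | P0:I, P1:M(25) | bus: none
[4] P1: load  L2 | P0:I, P1:M(25) | bus: none
[5] P0: load  L2 | P0:S(25), P1:O(25) | bus: BusRd
[6] P0: store L2 := 80 | P0:M(80), P1:I | bus: BusUpgr,Flush
[7] P0: load  L0 | P0:E(50), P1:I | bus: BusRd
[8] P0: store L4 := 60 | P0:M(60), P1:I | bus: BusRdX
[9] P1: load  L2 | P0:O(80), P1:S(80) | bus: BusRd
[10] P1: store L1 := 60 | P0:I, P1:M(60) | bus: BusRdX
[11] P1: store L2 := 19 | P0:I, P1:M(19) | bus: BusUpgr,Flush
[12] P0: store L2 := 54 | P0:M(54), P1:I | bus: BusRdX,Flush
[13] P0: store L2 := 37 | P0:M(37), P1:I | bus: none
[14] P0: load  L3 | P0:E(90), P1:I | bus: BusRd
[15] P1: load  L5 | P0:I, P1:E(80) | bus: BusRd
[16] P1: load  L0 | P0:S(50), P1:S(50) | bus: BusRd
[17] P1: load  L2 | P0:O(37), P1:S(37) | bus: BusRd
[18] P0: store L2 := 21 | P0:M(21), P1:I | bus: BusUpgr
[19] P1: store L2 := 25 | P0:I, P1:M(25) | bus: BusRdX,Flush
[20] P0: load  L0 | P0:S(50), P1:S(50) | bus: none
[21] P0: load  L2 | P0:S(25), P1:O(25) | bus: BusRd
[22] P1: load  L2 | P0:S(25), P1:O(25) | bus: none
[23] P0: load  L3 | P0:E(90), P1:I | bus: none
[24] P0: store L2 := 14 | P0:M(14), P1:I | bus: BusUpgr,Flush
[25] P0: load  L2 | P0:M(14), P1:I | bus: none
[26] P0: load  L0 | P0:S(50), P1:S(50) | bus: none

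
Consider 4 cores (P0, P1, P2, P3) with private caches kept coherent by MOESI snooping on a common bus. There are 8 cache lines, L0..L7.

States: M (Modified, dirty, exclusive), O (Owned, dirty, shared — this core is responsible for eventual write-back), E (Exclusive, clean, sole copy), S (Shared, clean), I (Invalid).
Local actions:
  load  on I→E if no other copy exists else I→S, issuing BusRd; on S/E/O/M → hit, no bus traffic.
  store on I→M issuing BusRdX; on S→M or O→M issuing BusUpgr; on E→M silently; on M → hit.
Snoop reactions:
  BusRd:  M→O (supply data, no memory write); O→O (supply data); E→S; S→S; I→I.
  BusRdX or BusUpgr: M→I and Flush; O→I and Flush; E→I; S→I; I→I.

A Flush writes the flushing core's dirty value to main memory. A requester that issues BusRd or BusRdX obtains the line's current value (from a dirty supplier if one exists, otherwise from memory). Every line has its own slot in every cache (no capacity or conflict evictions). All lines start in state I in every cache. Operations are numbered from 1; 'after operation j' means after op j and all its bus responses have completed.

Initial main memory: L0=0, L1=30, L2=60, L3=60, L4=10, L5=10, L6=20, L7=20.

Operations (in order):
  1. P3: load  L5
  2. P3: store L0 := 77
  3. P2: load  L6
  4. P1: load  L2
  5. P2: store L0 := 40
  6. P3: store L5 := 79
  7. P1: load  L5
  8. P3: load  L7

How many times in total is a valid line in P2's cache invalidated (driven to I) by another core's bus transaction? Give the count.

[1] P3: load  L5 | P0:I, P1:I, P2:I, P3:E(10) | bus: BusRd
[2] P3: store L0 := 77 | P0:I, P1:I, P2:I, P3:M(77) | bus: BusRdX
[3] P2: load  L6 | P0:I, P1:I, P2:E(20), P3:I | bus: BusRd
[4] P1: load  L2 | P0:I, P1:E(60), P2:I, P3:I | bus: BusRd
[5] P2: store L0 := 40 | P0:I, P1:I, P2:M(40), P3:I | bus: BusRdX,Flush
[6] P3: store L5 := 79 | P0:I, P1:I, P2:I, P3:M(79) | bus: none
[7] P1: load  L5 | P0:I, P1:S(79), P2:I, P3:O(79) | bus: BusRd
[8] P3: load  L7 | P0:I, P1:I, P2:I, P3:E(20) | bus: BusRd

invalidations = 0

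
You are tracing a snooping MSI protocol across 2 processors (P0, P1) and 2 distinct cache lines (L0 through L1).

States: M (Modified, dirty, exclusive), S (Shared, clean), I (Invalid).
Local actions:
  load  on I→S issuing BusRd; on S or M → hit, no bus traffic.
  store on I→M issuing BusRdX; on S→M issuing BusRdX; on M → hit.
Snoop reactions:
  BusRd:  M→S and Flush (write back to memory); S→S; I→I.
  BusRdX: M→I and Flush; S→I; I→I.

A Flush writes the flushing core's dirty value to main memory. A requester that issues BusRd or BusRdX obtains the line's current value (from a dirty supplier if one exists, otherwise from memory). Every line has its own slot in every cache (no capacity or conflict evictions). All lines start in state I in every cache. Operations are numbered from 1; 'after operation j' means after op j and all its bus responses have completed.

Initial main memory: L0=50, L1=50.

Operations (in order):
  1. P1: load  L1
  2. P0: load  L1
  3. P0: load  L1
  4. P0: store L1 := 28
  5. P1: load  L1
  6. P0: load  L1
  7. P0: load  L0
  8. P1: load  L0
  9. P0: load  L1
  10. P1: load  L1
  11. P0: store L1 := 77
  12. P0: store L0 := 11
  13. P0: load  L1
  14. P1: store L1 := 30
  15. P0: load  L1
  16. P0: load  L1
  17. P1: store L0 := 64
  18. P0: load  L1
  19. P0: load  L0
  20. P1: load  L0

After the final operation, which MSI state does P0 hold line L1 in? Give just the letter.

1. P1: load  L1  bus=[BusRd]  L1: P0=I P1=S  mem[L1]=50
2. P0: load  L1  bus=[BusRd]  L1: P0=S P1=S  mem[L1]=50
3. P0: load  L1  bus=[-]  L1: P0=S P1=S  mem[L1]=50
4. P0: store L1 := 28  bus=[BusRdX]  L1: P0=M P1=I  mem[L1]=50
5. P1: load  L1  bus=[BusRd,Flush]  L1: P0=S P1=S  mem[L1]=28
6. P0: load  L1  bus=[-]  L1: P0=S P1=S  mem[L1]=28
7. P0: load  L0  bus=[BusRd]  L0: P0=S P1=I  mem[L0]=50
8. P1: load  L0  bus=[BusRd]  L0: P0=S P1=S  mem[L0]=50
9. P0: load  L1  bus=[-]  L1: P0=S P1=S  mem[L1]=28
10. P1: load  L1  bus=[-]  L1: P0=S P1=S  mem[L1]=28
11. P0: store L1 := 77  bus=[BusRdX]  L1: P0=M P1=I  mem[L1]=28
12. P0: store L0 := 11  bus=[BusRdX]  L0: P0=M P1=I  mem[L0]=50
13. P0: load  L1  bus=[-]  L1: P0=M P1=I  mem[L1]=28
14. P1: store L1 := 30  bus=[BusRdX,Flush]  L1: P0=I P1=M  mem[L1]=77
15. P0: load  L1  bus=[BusRd,Flush]  L1: P0=S P1=S  mem[L1]=30
16. P0: load  L1  bus=[-]  L1: P0=S P1=S  mem[L1]=30
17. P1: store L0 := 64  bus=[BusRdX,Flush]  L0: P0=I P1=M  mem[L0]=11
18. P0: load  L1  bus=[-]  L1: P0=S P1=S  mem[L1]=30
19. P0: load  L0  bus=[BusRd,Flush]  L0: P0=S P1=S  mem[L0]=64
20. P1: load  L0  bus=[-]  L0: P0=S P1=S  mem[L0]=64

state = S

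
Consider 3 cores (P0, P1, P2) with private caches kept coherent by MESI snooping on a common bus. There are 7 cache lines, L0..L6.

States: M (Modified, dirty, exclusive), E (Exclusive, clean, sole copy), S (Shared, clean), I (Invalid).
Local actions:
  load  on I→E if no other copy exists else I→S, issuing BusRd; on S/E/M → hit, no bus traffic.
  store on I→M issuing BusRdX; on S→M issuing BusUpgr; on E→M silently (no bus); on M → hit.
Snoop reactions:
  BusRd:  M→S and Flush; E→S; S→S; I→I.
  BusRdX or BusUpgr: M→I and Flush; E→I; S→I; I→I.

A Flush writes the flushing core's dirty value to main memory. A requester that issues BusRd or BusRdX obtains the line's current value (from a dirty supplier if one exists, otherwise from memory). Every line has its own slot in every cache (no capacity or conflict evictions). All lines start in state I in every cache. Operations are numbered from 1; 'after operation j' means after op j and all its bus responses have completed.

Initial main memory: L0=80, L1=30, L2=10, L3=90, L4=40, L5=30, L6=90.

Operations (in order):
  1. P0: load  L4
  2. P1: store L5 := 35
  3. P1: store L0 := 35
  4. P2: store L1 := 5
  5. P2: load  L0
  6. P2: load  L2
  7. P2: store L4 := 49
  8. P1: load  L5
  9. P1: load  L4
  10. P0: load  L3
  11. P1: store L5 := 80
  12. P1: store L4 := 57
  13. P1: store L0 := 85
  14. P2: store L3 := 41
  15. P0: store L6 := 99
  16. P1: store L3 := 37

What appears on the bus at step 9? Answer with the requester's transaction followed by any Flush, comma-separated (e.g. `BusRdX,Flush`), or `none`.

1. P0: load  L4  bus=[BusRd]  L4: P0=E P1=I P2=I  mem[L4]=40
2. P1: store L5 := 35  bus=[BusRdX]  L5: P0=I P1=M P2=I  mem[L5]=30
3. P1: store L0 := 35  bus=[BusRdX]  L0: P0=I P1=M P2=I  mem[L0]=80
4. P2: store L1 := 5  bus=[BusRdX]  L1: P0=I P1=I P2=M  mem[L1]=30
5. P2: load  L0  bus=[BusRd,Flush]  L0: P0=I P1=S P2=S  mem[L0]=35
6. P2: load  L2  bus=[BusRd]  L2: P0=I P1=I P2=E  mem[L2]=10
7. P2: store L4 := 49  bus=[BusRdX]  L4: P0=I P1=I P2=M  mem[L4]=40
8. P1: load  L5  bus=[-]  L5: P0=I P1=M P2=I  mem[L5]=30
9. P1: load  L4  bus=[BusRd,Flush]  L4: P0=I P1=S P2=S  mem[L4]=49
10. P0: load  L3  bus=[BusRd]  L3: P0=E P1=I P2=I  mem[L3]=90
11. P1: store L5 := 80  bus=[-]  L5: P0=I P1=M P2=I  mem[L5]=30
12. P1: store L4 := 57  bus=[BusUpgr]  L4: P0=I P1=M P2=I  mem[L4]=49
13. P1: store L0 := 85  bus=[BusUpgr]  L0: P0=I P1=M P2=I  mem[L0]=35
14. P2: store L3 := 41  bus=[BusRdX]  L3: P0=I P1=I P2=M  mem[L3]=90
15. P0: store L6 := 99  bus=[BusRdX]  L6: P0=M P1=I P2=I  mem[L6]=90
16. P1: store L3 := 37  bus=[BusRdX,Flush]  L3: P0=I P1=M P2=I  mem[L3]=41

bus = BusRd,Flush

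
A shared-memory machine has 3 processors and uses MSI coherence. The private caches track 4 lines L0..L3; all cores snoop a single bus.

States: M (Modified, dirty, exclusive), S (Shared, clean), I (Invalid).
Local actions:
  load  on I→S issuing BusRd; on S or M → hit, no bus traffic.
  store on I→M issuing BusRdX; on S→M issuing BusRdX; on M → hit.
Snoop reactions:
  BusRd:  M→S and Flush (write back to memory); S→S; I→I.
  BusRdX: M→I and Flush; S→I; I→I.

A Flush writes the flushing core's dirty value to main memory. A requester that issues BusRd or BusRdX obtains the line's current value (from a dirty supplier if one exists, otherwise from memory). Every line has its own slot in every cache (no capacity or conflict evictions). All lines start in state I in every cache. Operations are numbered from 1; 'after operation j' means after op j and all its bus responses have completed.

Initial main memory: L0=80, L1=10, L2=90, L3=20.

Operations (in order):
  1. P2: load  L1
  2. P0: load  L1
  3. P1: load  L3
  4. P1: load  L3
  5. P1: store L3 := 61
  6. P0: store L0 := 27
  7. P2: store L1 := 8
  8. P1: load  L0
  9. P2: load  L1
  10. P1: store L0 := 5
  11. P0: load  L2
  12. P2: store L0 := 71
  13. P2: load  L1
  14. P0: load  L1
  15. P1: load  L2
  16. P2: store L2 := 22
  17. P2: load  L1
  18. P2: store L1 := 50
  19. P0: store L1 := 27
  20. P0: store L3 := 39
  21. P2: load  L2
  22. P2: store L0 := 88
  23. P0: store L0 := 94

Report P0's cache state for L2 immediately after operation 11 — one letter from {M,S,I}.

1. P2: load  L1  bus=[BusRd]  L1: P0=I P1=I P2=S  mem[L1]=10
2. P0: load  L1  bus=[BusRd]  L1: P0=S P1=I P2=S  mem[L1]=10
3. P1: load  L3  bus=[BusRd]  L3: P0=I P1=S P2=I  mem[L3]=20
4. P1: load  L3  bus=[-]  L3: P0=I P1=S P2=I  mem[L3]=20
5. P1: store L3 := 61  bus=[BusRdX]  L3: P0=I P1=M P2=I  mem[L3]=20
6. P0: store L0 := 27  bus=[BusRdX]  L0: P0=M P1=I P2=I  mem[L0]=80
7. P2: store L1 := 8  bus=[BusRdX]  L1: P0=I P1=I P2=M  mem[L1]=10
8. P1: load  L0  bus=[BusRd,Flush]  L0: P0=S P1=S P2=I  mem[L0]=27
9. P2: load  L1  bus=[-]  L1: P0=I P1=I P2=M  mem[L1]=10
10. P1: store L0 := 5  bus=[BusRdX]  L0: P0=I P1=M P2=I  mem[L0]=27
11. P0: load  L2  bus=[BusRd]  L2: P0=S P1=I P2=I  mem[L2]=90
12. P2: store L0 := 71  bus=[BusRdX,Flush]  L0: P0=I P1=I P2=M  mem[L0]=5
13. P2: load  L1  bus=[-]  L1: P0=I P1=I P2=M  mem[L1]=10
14. P0: load  L1  bus=[BusRd,Flush]  L1: P0=S P1=I P2=S  mem[L1]=8
15. P1: load  L2  bus=[BusRd]  L2: P0=S P1=S P2=I  mem[L2]=90
16. P2: store L2 := 22  bus=[BusRdX]  L2: P0=I P1=I P2=M  mem[L2]=90
17. P2: load  L1  bus=[-]  L1: P0=S P1=I P2=S  mem[L1]=8
18. P2: store L1 := 50  bus=[BusRdX]  L1: P0=I P1=I P2=M  mem[L1]=8
19. P0: store L1 := 27  bus=[BusRdX,Flush]  L1: P0=M P1=I P2=I  mem[L1]=50
20. P0: store L3 := 39  bus=[BusRdX,Flush]  L3: P0=M P1=I P2=I  mem[L3]=61
21. P2: load  L2  bus=[-]  L2: P0=I P1=I P2=M  mem[L2]=90
22. P2: store L0 := 88  bus=[-]  L0: P0=I P1=I P2=M  mem[L0]=5
23. P0: store L0 := 94  bus=[BusRdX,Flush]  L0: P0=M P1=I P2=I  mem[L0]=88

state = S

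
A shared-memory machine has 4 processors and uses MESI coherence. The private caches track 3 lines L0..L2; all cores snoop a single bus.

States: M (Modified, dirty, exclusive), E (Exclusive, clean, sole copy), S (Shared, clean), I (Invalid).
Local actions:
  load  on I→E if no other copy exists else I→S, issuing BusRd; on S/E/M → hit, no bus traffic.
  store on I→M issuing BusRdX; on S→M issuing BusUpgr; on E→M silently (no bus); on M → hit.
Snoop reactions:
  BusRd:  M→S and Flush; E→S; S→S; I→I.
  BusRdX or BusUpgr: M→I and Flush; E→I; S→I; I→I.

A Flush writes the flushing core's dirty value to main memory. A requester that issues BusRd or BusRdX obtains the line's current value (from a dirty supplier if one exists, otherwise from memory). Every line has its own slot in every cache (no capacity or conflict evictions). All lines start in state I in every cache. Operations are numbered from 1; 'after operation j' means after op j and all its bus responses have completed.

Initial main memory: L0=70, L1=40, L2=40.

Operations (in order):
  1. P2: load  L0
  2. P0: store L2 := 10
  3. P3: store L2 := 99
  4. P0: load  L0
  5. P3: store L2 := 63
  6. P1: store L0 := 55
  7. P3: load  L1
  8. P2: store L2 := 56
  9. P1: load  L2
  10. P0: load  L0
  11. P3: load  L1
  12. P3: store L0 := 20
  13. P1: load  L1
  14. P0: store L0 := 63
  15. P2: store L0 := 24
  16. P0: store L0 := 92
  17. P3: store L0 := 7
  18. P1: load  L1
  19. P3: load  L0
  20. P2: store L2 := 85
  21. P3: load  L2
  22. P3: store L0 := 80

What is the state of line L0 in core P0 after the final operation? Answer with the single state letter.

state = I

  op1 P2: load  L0 → I/I/E/I on L0; bus BusRd; mem=70
  op2 P0: store L2 := 10 → M/I/I/I on L2; bus BusRdX; mem=40
  op3 P3: store L2 := 99 → I/I/I/M on L2; bus BusRdX Flush; mem=10
  op4 P0: load  L0 → S/I/S/I on L0; bus BusRd; mem=70
  op5 P3: store L2 := 63 → I/I/I/M on L2; bus (none); mem=10
  op6 P1: store L0 := 55 → I/M/I/I on L0; bus BusRdX; mem=70
  op7 P3: load  L1 → I/I/I/E on L1; bus BusRd; mem=40
  op8 P2: store L2 := 56 → I/I/M/I on L2; bus BusRdX Flush; mem=63
  op9 P1: load  L2 → I/S/S/I on L2; bus BusRd Flush; mem=56
  op10 P0: load  L0 → S/S/I/I on L0; bus BusRd Flush; mem=55
  op11 P3: load  L1 → I/I/I/E on L1; bus (none); mem=40
  op12 P3: store L0 := 20 → I/I/I/M on L0; bus BusRdX; mem=55
  op13 P1: load  L1 → I/S/I/S on L1; bus BusRd; mem=40
  op14 P0: store L0 := 63 → M/I/I/I on L0; bus BusRdX Flush; mem=20
  op15 P2: store L0 := 24 → I/I/M/I on L0; bus BusRdX Flush; mem=63
  op16 P0: store L0 := 92 → M/I/I/I on L0; bus BusRdX Flush; mem=24
  op17 P3: store L0 := 7 → I/I/I/M on L0; bus BusRdX Flush; mem=92
  op18 P1: load  L1 → I/S/I/S on L1; bus (none); mem=40
  op19 P3: load  L0 → I/I/I/M on L0; bus (none); mem=92
  op20 P2: store L2 := 85 → I/I/M/I on L2; bus BusUpgr; mem=56
  op21 P3: load  L2 → I/I/S/S on L2; bus BusRd Flush; mem=85
  op22 P3: store L0 := 80 → I/I/I/M on L0; bus (none); mem=92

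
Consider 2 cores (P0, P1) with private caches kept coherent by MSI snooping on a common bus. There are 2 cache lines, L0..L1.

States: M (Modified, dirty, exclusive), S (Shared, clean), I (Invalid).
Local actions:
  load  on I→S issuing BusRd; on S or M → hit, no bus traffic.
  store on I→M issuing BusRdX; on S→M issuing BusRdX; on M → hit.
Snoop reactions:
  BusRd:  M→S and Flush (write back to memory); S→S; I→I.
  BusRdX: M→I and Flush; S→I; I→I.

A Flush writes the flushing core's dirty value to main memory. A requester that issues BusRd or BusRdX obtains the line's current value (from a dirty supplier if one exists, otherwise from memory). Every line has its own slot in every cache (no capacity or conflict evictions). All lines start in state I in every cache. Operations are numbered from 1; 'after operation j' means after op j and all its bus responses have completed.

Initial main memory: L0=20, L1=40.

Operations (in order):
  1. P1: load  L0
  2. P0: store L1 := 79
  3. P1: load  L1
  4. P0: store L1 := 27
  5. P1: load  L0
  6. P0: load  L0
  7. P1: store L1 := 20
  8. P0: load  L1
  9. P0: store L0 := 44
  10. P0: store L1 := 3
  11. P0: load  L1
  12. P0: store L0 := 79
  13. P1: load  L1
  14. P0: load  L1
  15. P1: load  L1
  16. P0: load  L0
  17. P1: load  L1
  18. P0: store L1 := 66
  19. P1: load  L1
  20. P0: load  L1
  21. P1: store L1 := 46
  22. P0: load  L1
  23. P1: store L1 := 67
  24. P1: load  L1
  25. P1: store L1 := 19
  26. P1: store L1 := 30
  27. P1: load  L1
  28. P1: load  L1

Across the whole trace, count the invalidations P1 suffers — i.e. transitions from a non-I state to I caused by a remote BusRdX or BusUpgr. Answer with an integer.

[1] P1: load  L0 | P0:I, P1:S(20) | bus: BusRd
[2] P0: store L1 := 79 | P0:M(79), P1:I | bus: BusRdX
[3] P1: load  L1 | P0:S(79), P1:S(79) | bus: BusRd,Flush
[4] P0: store L1 := 27 | P0:M(27), P1:I | bus: BusRdX
[5] P1: load  L0 | P0:I, P1:S(20) | bus: none
[6] P0: load  L0 | P0:S(20), P1:S(20) | bus: BusRd
[7] P1: store L1 := 20 | P0:I, P1:M(20) | bus: BusRdX,Flush
[8] P0: load  L1 | P0:S(20), P1:S(20) | bus: BusRd,Flush
[9] P0: store L0 := 44 | P0:M(44), P1:I | bus: BusRdX
[10] P0: store L1 := 3 | P0:M(3), P1:I | bus: BusRdX
[11] P0: load  L1 | P0:M(3), P1:I | bus: none
[12] P0: store L0 := 79 | P0:M(79), P1:I | bus: none
[13] P1: load  L1 | P0:S(3), P1:S(3) | bus: BusRd,Flush
[14] P0: load  L1 | P0:S(3), P1:S(3) | bus: none
[15] P1: load  L1 | P0:S(3), P1:S(3) | bus: none
[16] P0: load  L0 | P0:M(79), P1:I | bus: none
[17] P1: load  L1 | P0:S(3), P1:S(3) | bus: none
[18] P0: store L1 := 66 | P0:M(66), P1:I | bus: BusRdX
[19] P1: load  L1 | P0:S(66), P1:S(66) | bus: BusRd,Flush
[20] P0: load  L1 | P0:S(66), P1:S(66) | bus: none
[21] P1: store L1 := 46 | P0:I, P1:M(46) | bus: BusRdX
[22] P0: load  L1 | P0:S(46), P1:S(46) | bus: BusRd,Flush
[23] P1: store L1 := 67 | P0:I, P1:M(67) | bus: BusRdX
[24] P1: load  L1 | P0:I, P1:M(67) | bus: none
[25] P1: store L1 := 19 | P0:I, P1:M(19) | bus: none
[26] P1: store L1 := 30 | P0:I, P1:M(30) | bus: none
[27] P1: load  L1 | P0:I, P1:M(30) | bus: none
[28] P1: load  L1 | P0:I, P1:M(30) | bus: none

invalidations = 4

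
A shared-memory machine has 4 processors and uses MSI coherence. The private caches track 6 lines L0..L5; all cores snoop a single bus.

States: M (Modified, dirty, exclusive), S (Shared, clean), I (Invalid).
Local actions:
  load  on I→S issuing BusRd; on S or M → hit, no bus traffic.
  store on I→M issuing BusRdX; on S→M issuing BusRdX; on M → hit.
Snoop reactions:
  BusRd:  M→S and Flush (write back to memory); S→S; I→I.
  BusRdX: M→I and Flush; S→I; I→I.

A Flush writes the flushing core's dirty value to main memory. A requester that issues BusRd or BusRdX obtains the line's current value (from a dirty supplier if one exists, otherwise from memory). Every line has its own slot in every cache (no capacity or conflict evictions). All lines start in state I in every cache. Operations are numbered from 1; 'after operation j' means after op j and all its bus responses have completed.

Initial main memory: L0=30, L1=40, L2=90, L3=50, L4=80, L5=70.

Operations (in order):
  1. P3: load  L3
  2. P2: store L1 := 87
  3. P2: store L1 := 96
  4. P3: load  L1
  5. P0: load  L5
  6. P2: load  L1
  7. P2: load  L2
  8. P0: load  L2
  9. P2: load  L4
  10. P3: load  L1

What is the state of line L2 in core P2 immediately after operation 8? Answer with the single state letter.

state = S

  op1 P3: load  L3 → I/I/I/S on L3; bus BusRd; mem=50
  op2 P2: store L1 := 87 → I/I/M/I on L1; bus BusRdX; mem=40
  op3 P2: store L1 := 96 → I/I/M/I on L1; bus (none); mem=40
  op4 P3: load  L1 → I/I/S/S on L1; bus BusRd Flush; mem=96
  op5 P0: load  L5 → S/I/I/I on L5; bus BusRd; mem=70
  op6 P2: load  L1 → I/I/S/S on L1; bus (none); mem=96
  op7 P2: load  L2 → I/I/S/I on L2; bus BusRd; mem=90
  op8 P0: load  L2 → S/I/S/I on L2; bus BusRd; mem=90
  op9 P2: load  L4 → I/I/S/I on L4; bus BusRd; mem=80
  op10 P3: load  L1 → I/I/S/S on L1; bus (none); mem=96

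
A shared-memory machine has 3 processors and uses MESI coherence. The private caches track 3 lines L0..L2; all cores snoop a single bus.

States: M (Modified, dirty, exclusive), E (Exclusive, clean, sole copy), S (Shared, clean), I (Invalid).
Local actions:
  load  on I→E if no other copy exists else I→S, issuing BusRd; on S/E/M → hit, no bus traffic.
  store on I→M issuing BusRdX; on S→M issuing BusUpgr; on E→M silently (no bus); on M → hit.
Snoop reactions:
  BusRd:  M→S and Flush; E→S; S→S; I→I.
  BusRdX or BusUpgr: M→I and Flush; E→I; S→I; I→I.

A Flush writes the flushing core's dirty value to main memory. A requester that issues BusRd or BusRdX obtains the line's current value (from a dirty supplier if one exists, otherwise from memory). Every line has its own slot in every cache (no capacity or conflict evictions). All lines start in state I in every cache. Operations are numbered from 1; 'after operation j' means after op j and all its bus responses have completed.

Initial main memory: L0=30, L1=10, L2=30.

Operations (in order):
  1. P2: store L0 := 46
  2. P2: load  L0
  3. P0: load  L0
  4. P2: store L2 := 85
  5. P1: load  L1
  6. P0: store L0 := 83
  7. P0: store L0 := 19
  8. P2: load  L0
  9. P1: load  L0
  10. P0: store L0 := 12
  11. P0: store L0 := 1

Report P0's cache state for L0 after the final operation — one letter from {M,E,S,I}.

step 1: P2: store L0 := 46  ⟶  IIM  (L0)  txn=BusRdX  M[L0]=30
step 2: P2: load  L0  ⟶  IIM  (L0)  txn=∅  M[L0]=30
step 3: P0: load  L0  ⟶  SIS  (L0)  txn=BusRd+Flush  M[L0]=46
step 4: P2: store L2 := 85  ⟶  IIM  (L2)  txn=BusRdX  M[L2]=30
step 5: P1: load  L1  ⟶  IEI  (L1)  txn=BusRd  M[L1]=10
step 6: P0: store L0 := 83  ⟶  MII  (L0)  txn=BusUpgr  M[L0]=46
step 7: P0: store L0 := 19  ⟶  MII  (L0)  txn=∅  M[L0]=46
step 8: P2: load  L0  ⟶  SIS  (L0)  txn=BusRd+Flush  M[L0]=19
step 9: P1: load  L0  ⟶  SSS  (L0)  txn=BusRd  M[L0]=19
step 10: P0: store L0 := 12  ⟶  MII  (L0)  txn=BusUpgr  M[L0]=19
step 11: P0: store L0 := 1  ⟶  MII  (L0)  txn=∅  M[L0]=19

state = M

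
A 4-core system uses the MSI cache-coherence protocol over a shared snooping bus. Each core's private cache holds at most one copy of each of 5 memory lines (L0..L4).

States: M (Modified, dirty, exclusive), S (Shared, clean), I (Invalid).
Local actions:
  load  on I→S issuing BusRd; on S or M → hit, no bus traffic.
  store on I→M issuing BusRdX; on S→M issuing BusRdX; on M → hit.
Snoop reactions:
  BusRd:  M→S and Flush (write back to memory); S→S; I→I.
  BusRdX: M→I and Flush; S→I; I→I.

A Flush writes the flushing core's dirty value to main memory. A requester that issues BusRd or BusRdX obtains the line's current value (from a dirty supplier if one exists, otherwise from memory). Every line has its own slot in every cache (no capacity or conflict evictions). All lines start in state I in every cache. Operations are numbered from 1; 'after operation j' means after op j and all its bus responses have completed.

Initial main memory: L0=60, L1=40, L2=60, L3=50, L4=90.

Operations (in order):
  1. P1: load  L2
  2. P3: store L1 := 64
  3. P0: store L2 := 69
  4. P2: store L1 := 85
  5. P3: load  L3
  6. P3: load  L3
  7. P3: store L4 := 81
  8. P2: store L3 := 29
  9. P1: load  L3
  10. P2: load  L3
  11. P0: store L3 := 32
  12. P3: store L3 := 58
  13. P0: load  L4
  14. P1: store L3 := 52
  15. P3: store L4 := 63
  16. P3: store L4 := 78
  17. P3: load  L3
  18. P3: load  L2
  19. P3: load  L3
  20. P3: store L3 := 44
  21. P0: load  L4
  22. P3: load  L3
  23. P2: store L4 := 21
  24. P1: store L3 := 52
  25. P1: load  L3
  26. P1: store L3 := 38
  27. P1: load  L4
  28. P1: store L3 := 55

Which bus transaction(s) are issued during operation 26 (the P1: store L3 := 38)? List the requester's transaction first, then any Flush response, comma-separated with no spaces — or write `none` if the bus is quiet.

bus = none

  op1 P1: load  L2 → I/S/I/I on L2; bus BusRd; mem=60
  op2 P3: store L1 := 64 → I/I/I/M on L1; bus BusRdX; mem=40
  op3 P0: store L2 := 69 → M/I/I/I on L2; bus BusRdX; mem=60
  op4 P2: store L1 := 85 → I/I/M/I on L1; bus BusRdX Flush; mem=64
  op5 P3: load  L3 → I/I/I/S on L3; bus BusRd; mem=50
  op6 P3: load  L3 → I/I/I/S on L3; bus (none); mem=50
  op7 P3: store L4 := 81 → I/I/I/M on L4; bus BusRdX; mem=90
  op8 P2: store L3 := 29 → I/I/M/I on L3; bus BusRdX; mem=50
  op9 P1: load  L3 → I/S/S/I on L3; bus BusRd Flush; mem=29
  op10 P2: load  L3 → I/S/S/I on L3; bus (none); mem=29
  op11 P0: store L3 := 32 → M/I/I/I on L3; bus BusRdX; mem=29
  op12 P3: store L3 := 58 → I/I/I/M on L3; bus BusRdX Flush; mem=32
  op13 P0: load  L4 → S/I/I/S on L4; bus BusRd Flush; mem=81
  op14 P1: store L3 := 52 → I/M/I/I on L3; bus BusRdX Flush; mem=58
  op15 P3: store L4 := 63 → I/I/I/M on L4; bus BusRdX; mem=81
  op16 P3: store L4 := 78 → I/I/I/M on L4; bus (none); mem=81
  op17 P3: load  L3 → I/S/I/S on L3; bus BusRd Flush; mem=52
  op18 P3: load  L2 → S/I/I/S on L2; bus BusRd Flush; mem=69
  op19 P3: load  L3 → I/S/I/S on L3; bus (none); mem=52
  op20 P3: store L3 := 44 → I/I/I/M on L3; bus BusRdX; mem=52
  op21 P0: load  L4 → S/I/I/S on L4; bus BusRd Flush; mem=78
  op22 P3: load  L3 → I/I/I/M on L3; bus (none); mem=52
  op23 P2: store L4 := 21 → I/I/M/I on L4; bus BusRdX; mem=78
  op24 P1: store L3 := 52 → I/M/I/I on L3; bus BusRdX Flush; mem=44
  op25 P1: load  L3 → I/M/I/I on L3; bus (none); mem=44
  op26 P1: store L3 := 38 → I/M/I/I on L3; bus (none); mem=44
  op27 P1: load  L4 → I/S/S/I on L4; bus BusRd Flush; mem=21
  op28 P1: store L3 := 55 → I/M/I/I on L3; bus (none); mem=44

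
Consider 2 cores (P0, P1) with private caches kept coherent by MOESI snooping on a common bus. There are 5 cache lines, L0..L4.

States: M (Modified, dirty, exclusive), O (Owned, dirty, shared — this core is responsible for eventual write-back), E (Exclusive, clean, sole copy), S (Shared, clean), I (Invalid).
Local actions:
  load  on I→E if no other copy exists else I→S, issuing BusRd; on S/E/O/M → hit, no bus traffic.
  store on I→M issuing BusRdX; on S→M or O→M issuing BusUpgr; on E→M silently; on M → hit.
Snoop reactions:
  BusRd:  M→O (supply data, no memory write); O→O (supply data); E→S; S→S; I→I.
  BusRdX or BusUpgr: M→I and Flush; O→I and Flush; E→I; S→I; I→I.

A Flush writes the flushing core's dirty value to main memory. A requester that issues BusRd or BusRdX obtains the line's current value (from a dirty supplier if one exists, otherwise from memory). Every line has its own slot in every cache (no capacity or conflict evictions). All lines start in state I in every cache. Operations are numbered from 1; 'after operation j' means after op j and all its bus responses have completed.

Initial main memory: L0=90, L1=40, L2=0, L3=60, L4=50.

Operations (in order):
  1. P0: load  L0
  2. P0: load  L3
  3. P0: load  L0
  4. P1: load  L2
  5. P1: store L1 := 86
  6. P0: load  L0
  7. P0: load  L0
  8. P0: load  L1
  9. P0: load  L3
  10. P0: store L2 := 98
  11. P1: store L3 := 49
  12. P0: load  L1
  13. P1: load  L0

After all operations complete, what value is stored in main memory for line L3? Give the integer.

memory[L3] = 60

step 1: P0: load  L0  ⟶  EI  (L0)  txn=BusRd  M[L0]=90
step 2: P0: load  L3  ⟶  EI  (L3)  txn=BusRd  M[L3]=60
step 3: P0: load  L0  ⟶  EI  (L0)  txn=∅  M[L0]=90
step 4: P1: load  L2  ⟶  IE  (L2)  txn=BusRd  M[L2]=0
step 5: P1: store L1 := 86  ⟶  IM  (L1)  txn=BusRdX  M[L1]=40
step 6: P0: load  L0  ⟶  EI  (L0)  txn=∅  M[L0]=90
step 7: P0: load  L0  ⟶  EI  (L0)  txn=∅  M[L0]=90
step 8: P0: load  L1  ⟶  SO  (L1)  txn=BusRd  M[L1]=40
step 9: P0: load  L3  ⟶  EI  (L3)  txn=∅  M[L3]=60
step 10: P0: store L2 := 98  ⟶  MI  (L2)  txn=BusRdX  M[L2]=0
step 11: P1: store L3 := 49  ⟶  IM  (L3)  txn=BusRdX  M[L3]=60
step 12: P0: load  L1  ⟶  SO  (L1)  txn=∅  M[L1]=40
step 13: P1: load  L0  ⟶  SS  (L0)  txn=BusRd  M[L0]=90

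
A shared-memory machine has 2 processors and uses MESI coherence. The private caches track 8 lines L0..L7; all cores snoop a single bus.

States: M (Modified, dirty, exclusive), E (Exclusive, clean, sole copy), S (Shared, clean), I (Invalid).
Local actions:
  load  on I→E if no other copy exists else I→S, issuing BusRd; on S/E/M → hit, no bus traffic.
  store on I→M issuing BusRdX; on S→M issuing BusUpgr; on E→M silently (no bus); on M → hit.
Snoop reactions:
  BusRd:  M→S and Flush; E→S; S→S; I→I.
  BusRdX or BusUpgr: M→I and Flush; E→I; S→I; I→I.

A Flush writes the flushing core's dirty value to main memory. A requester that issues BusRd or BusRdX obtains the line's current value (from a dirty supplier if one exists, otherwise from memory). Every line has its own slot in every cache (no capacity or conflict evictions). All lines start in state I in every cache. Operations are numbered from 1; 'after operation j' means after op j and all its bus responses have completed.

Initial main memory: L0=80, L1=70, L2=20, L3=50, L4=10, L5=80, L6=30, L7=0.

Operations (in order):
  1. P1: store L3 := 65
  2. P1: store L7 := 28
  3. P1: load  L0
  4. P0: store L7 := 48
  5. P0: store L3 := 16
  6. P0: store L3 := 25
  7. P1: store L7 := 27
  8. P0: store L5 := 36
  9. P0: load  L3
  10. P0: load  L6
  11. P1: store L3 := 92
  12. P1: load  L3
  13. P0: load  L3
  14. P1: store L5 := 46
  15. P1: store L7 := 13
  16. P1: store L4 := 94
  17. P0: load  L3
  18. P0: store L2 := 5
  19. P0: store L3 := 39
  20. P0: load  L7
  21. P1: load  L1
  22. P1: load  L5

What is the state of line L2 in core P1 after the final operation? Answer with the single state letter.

[1] P1: store L3 := 65 | P0:I, P1:M(65) | bus: BusRdX
[2] P1: store L7 := 28 | P0:I, P1:M(28) | bus: BusRdX
[3] P1: load  L0 | P0:I, P1:E(80) | bus: BusRd
[4] P0: store L7 := 48 | P0:M(48), P1:I | bus: BusRdX,Flush
[5] P0: store L3 := 16 | P0:M(16), P1:I | bus: BusRdX,Flush
[6] P0: store L3 := 25 | P0:M(25), P1:I | bus: none
[7] P1: store L7 := 27 | P0:I, P1:M(27) | bus: BusRdX,Flush
[8] P0: store L5 := 36 | P0:M(36), P1:I | bus: BusRdX
[9] P0: load  L3 | P0:M(25), P1:I | bus: none
[10] P0: load  L6 | P0:E(30), P1:I | bus: BusRd
[11] P1: store L3 := 92 | P0:I, P1:M(92) | bus: BusRdX,Flush
[12] P1: load  L3 | P0:I, P1:M(92) | bus: none
[13] P0: load  L3 | P0:S(92), P1:S(92) | bus: BusRd,Flush
[14] P1: store L5 := 46 | P0:I, P1:M(46) | bus: BusRdX,Flush
[15] P1: store L7 := 13 | P0:I, P1:M(13) | bus: none
[16] P1: store L4 := 94 | P0:I, P1:M(94) | bus: BusRdX
[17] P0: load  L3 | P0:S(92), P1:S(92) | bus: none
[18] P0: store L2 := 5 | P0:M(5), P1:I | bus: BusRdX
[19] P0: store L3 := 39 | P0:M(39), P1:I | bus: BusUpgr
[20] P0: load  L7 | P0:S(13), P1:S(13) | bus: BusRd,Flush
[21] P1: load  L1 | P0:I, P1:E(70) | bus: BusRd
[22] P1: load  L5 | P0:I, P1:M(46) | bus: none

state = I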